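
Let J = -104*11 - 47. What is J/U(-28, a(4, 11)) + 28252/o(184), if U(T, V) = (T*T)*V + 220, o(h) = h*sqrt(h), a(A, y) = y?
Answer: -397/2948 + 7063*sqrt(46)/4232 ≈ 11.185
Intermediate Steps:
o(h) = h**(3/2)
U(T, V) = 220 + V*T**2 (U(T, V) = T**2*V + 220 = V*T**2 + 220 = 220 + V*T**2)
J = -1191 (J = -1144 - 47 = -1191)
J/U(-28, a(4, 11)) + 28252/o(184) = -1191/(220 + 11*(-28)**2) + 28252/(184**(3/2)) = -1191/(220 + 11*784) + 28252/((368*sqrt(46))) = -1191/(220 + 8624) + 28252*(sqrt(46)/16928) = -1191/8844 + 7063*sqrt(46)/4232 = -1191*1/8844 + 7063*sqrt(46)/4232 = -397/2948 + 7063*sqrt(46)/4232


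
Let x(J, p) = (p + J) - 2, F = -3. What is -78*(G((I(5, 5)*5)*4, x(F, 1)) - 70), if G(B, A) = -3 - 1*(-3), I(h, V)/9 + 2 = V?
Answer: 5460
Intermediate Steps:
x(J, p) = -2 + J + p (x(J, p) = (J + p) - 2 = -2 + J + p)
I(h, V) = -18 + 9*V
G(B, A) = 0 (G(B, A) = -3 + 3 = 0)
-78*(G((I(5, 5)*5)*4, x(F, 1)) - 70) = -78*(0 - 70) = -78*(-70) = 5460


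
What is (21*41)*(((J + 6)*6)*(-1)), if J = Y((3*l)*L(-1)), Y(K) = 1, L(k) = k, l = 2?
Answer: -36162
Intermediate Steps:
J = 1
(21*41)*(((J + 6)*6)*(-1)) = (21*41)*(((1 + 6)*6)*(-1)) = 861*((7*6)*(-1)) = 861*(42*(-1)) = 861*(-42) = -36162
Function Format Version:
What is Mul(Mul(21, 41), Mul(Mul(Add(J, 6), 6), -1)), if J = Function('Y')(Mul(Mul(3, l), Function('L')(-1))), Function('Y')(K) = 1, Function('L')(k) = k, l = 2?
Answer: -36162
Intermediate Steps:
J = 1
Mul(Mul(21, 41), Mul(Mul(Add(J, 6), 6), -1)) = Mul(Mul(21, 41), Mul(Mul(Add(1, 6), 6), -1)) = Mul(861, Mul(Mul(7, 6), -1)) = Mul(861, Mul(42, -1)) = Mul(861, -42) = -36162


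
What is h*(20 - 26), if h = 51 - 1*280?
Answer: 1374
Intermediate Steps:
h = -229 (h = 51 - 280 = -229)
h*(20 - 26) = -229*(20 - 26) = -229*(-6) = 1374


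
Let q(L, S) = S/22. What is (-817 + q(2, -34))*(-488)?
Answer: 4393952/11 ≈ 3.9945e+5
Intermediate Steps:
q(L, S) = S/22 (q(L, S) = S*(1/22) = S/22)
(-817 + q(2, -34))*(-488) = (-817 + (1/22)*(-34))*(-488) = (-817 - 17/11)*(-488) = -9004/11*(-488) = 4393952/11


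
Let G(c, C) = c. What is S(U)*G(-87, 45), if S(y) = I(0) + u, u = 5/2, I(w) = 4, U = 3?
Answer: -1131/2 ≈ -565.50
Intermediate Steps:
u = 5/2 (u = 5*(1/2) = 5/2 ≈ 2.5000)
S(y) = 13/2 (S(y) = 4 + 5/2 = 13/2)
S(U)*G(-87, 45) = (13/2)*(-87) = -1131/2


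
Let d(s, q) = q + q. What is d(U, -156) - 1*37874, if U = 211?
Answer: -38186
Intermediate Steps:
d(s, q) = 2*q
d(U, -156) - 1*37874 = 2*(-156) - 1*37874 = -312 - 37874 = -38186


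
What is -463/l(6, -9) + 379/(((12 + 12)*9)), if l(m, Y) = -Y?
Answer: -10733/216 ≈ -49.690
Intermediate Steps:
-463/l(6, -9) + 379/(((12 + 12)*9)) = -463/((-1*(-9))) + 379/(((12 + 12)*9)) = -463/9 + 379/((24*9)) = -463*⅑ + 379/216 = -463/9 + 379*(1/216) = -463/9 + 379/216 = -10733/216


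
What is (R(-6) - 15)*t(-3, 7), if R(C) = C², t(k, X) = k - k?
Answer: 0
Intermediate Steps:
t(k, X) = 0
(R(-6) - 15)*t(-3, 7) = ((-6)² - 15)*0 = (36 - 15)*0 = 21*0 = 0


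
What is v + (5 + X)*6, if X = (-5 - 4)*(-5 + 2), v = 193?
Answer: 385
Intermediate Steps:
X = 27 (X = -9*(-3) = 27)
v + (5 + X)*6 = 193 + (5 + 27)*6 = 193 + 32*6 = 193 + 192 = 385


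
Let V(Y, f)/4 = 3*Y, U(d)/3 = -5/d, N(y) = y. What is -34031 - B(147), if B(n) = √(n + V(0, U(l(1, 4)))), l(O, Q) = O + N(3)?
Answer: -34031 - 7*√3 ≈ -34043.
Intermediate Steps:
l(O, Q) = 3 + O (l(O, Q) = O + 3 = 3 + O)
U(d) = -15/d (U(d) = 3*(-5/d) = -15/d)
V(Y, f) = 12*Y (V(Y, f) = 4*(3*Y) = 12*Y)
B(n) = √n (B(n) = √(n + 12*0) = √(n + 0) = √n)
-34031 - B(147) = -34031 - √147 = -34031 - 7*√3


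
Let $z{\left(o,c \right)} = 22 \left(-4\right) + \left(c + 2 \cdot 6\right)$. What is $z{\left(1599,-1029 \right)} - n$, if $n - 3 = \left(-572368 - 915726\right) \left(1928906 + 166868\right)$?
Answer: $3118708713648$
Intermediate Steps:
$n = -3118708714753$ ($n = 3 + \left(-572368 - 915726\right) \left(1928906 + 166868\right) = 3 - 3118708714756 = -3118708714753$)
$z{\left(o,c \right)} = -76 + c$ ($z{\left(o,c \right)} = -88 + \left(c + 12\right) = -88 + \left(12 + c\right) = -76 + c$)
$z{\left(1599,-1029 \right)} - n = \left(-76 - 1029\right) - -3118708714753 = -1105 + 3118708714753 = 3118708713648$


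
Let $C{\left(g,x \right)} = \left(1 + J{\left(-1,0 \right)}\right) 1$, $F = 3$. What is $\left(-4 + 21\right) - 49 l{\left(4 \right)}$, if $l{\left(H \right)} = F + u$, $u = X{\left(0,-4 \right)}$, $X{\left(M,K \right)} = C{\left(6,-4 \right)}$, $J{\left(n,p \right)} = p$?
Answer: $-179$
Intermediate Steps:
$C{\left(g,x \right)} = 1$ ($C{\left(g,x \right)} = \left(1 + 0\right) 1 = 1 \cdot 1 = 1$)
$X{\left(M,K \right)} = 1$
$u = 1$
$l{\left(H \right)} = 4$ ($l{\left(H \right)} = 3 + 1 = 4$)
$\left(-4 + 21\right) - 49 l{\left(4 \right)} = \left(-4 + 21\right) - 196 = 17 - 196 = -179$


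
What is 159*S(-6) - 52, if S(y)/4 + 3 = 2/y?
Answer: -2172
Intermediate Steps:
S(y) = -12 + 8/y (S(y) = -12 + 4*(2/y) = -12 + 8/y)
159*S(-6) - 52 = 159*(-12 + 8/(-6)) - 52 = 159*(-12 + 8*(-⅙)) - 52 = 159*(-12 - 4/3) - 52 = 159*(-40/3) - 52 = -2120 - 52 = -2172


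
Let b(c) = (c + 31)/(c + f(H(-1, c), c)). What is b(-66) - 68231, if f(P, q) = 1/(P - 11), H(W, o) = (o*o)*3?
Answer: -58798357796/861761 ≈ -68231.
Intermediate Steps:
H(W, o) = 3*o² (H(W, o) = o²*3 = 3*o²)
f(P, q) = 1/(-11 + P)
b(c) = (31 + c)/(c + 1/(-11 + 3*c²)) (b(c) = (c + 31)/(c + 1/(-11 + 3*c²)) = (31 + c)/(c + 1/(-11 + 3*c²)))
b(-66) - 68231 = (-11 + 3*(-66)²)*(31 - 66)/(1 - 66*(-11 + 3*(-66)²)) - 68231 = (-11 + 3*4356)*(-35)/(1 - 66*(-11 + 3*4356)) - 68231 = (-11 + 13068)*(-35)/(1 - 66*(-11 + 13068)) - 68231 = 13057*(-35)/(1 - 66*13057) - 68231 = 13057*(-35)/(1 - 861762) - 68231 = 13057*(-35)/(-861761) - 68231 = -1/861761*13057*(-35) - 68231 = 456995/861761 - 68231 = -58798357796/861761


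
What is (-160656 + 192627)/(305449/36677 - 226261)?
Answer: -1172600367/8298269248 ≈ -0.14131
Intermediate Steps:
(-160656 + 192627)/(305449/36677 - 226261) = 31971/(305449*(1/36677) - 226261) = 31971/(305449/36677 - 226261) = 31971/(-8298269248/36677) = 31971*(-36677/8298269248) = -1172600367/8298269248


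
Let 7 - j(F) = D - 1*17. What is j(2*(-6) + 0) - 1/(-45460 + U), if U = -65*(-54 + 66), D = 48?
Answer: -1109759/46240 ≈ -24.000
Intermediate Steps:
j(F) = -24 (j(F) = 7 - (48 - 1*17) = 7 - (48 - 17) = 7 - 1*31 = 7 - 31 = -24)
U = -780 (U = -65*12 = -780)
j(2*(-6) + 0) - 1/(-45460 + U) = -24 - 1/(-45460 - 780) = -24 - 1/(-46240) = -24 - 1*(-1/46240) = -24 + 1/46240 = -1109759/46240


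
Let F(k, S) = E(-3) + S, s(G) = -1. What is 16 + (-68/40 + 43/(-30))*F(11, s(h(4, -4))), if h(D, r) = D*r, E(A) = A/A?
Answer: 16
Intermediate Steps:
E(A) = 1
F(k, S) = 1 + S
16 + (-68/40 + 43/(-30))*F(11, s(h(4, -4))) = 16 + (-68/40 + 43/(-30))*(1 - 1) = 16 + (-68*1/40 + 43*(-1/30))*0 = 16 + (-17/10 - 43/30)*0 = 16 - 47/15*0 = 16 + 0 = 16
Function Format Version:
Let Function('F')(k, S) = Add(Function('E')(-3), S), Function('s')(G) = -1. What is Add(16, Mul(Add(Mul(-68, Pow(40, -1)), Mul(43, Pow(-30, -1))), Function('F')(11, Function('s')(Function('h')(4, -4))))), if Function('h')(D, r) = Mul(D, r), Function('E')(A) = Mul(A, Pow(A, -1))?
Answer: 16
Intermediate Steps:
Function('E')(A) = 1
Function('F')(k, S) = Add(1, S)
Add(16, Mul(Add(Mul(-68, Pow(40, -1)), Mul(43, Pow(-30, -1))), Function('F')(11, Function('s')(Function('h')(4, -4))))) = Add(16, Mul(Add(Mul(-68, Pow(40, -1)), Mul(43, Pow(-30, -1))), Add(1, -1))) = Add(16, Mul(Add(Mul(-68, Rational(1, 40)), Mul(43, Rational(-1, 30))), 0)) = Add(16, Mul(Add(Rational(-17, 10), Rational(-43, 30)), 0)) = Add(16, Mul(Rational(-47, 15), 0)) = Add(16, 0) = 16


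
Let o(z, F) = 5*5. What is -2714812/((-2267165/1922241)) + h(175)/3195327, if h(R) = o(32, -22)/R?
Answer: 116724210611019068153/50710334765685 ≈ 2.3018e+6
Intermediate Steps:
o(z, F) = 25
h(R) = 25/R
-2714812/((-2267165/1922241)) + h(175)/3195327 = -2714812/((-2267165/1922241)) + (25/175)/3195327 = -2714812/((-2267165*1/1922241)) + (25*(1/175))*(1/3195327) = -2714812/(-2267165/1922241) + (⅐)*(1/3195327) = -2714812*(-1922241/2267165) + 1/22367289 = 5218522933692/2267165 + 1/22367289 = 116724210611019068153/50710334765685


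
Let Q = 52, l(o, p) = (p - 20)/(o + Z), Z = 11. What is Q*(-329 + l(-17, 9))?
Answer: -51038/3 ≈ -17013.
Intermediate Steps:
l(o, p) = (-20 + p)/(11 + o) (l(o, p) = (p - 20)/(o + 11) = (-20 + p)/(11 + o))
Q*(-329 + l(-17, 9)) = 52*(-329 + (-20 + 9)/(11 - 17)) = 52*(-329 - 11/(-6)) = 52*(-329 - ⅙*(-11)) = 52*(-329 + 11/6) = 52*(-1963/6) = -51038/3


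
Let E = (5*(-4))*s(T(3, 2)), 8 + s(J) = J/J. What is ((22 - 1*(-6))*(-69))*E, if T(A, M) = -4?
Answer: -270480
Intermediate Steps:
s(J) = -7 (s(J) = -8 + J/J = -8 + 1 = -7)
E = 140 (E = (5*(-4))*(-7) = -20*(-7) = 140)
((22 - 1*(-6))*(-69))*E = ((22 - 1*(-6))*(-69))*140 = ((22 + 6)*(-69))*140 = (28*(-69))*140 = -1932*140 = -270480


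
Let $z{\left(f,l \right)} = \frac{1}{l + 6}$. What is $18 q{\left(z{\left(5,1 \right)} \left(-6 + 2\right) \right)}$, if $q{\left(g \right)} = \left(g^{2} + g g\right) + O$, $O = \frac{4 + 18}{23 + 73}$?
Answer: $\frac{6225}{392} \approx 15.88$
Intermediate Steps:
$O = \frac{11}{48}$ ($O = \frac{22}{96} = 22 \cdot \frac{1}{96} = \frac{11}{48} \approx 0.22917$)
$z{\left(f,l \right)} = \frac{1}{6 + l}$
$q{\left(g \right)} = \frac{11}{48} + 2 g^{2}$ ($q{\left(g \right)} = \left(g^{2} + g g\right) + \frac{11}{48} = \left(g^{2} + g^{2}\right) + \frac{11}{48} = 2 g^{2} + \frac{11}{48} = \frac{11}{48} + 2 g^{2}$)
$18 q{\left(z{\left(5,1 \right)} \left(-6 + 2\right) \right)} = 18 \left(\frac{11}{48} + 2 \left(\frac{-6 + 2}{6 + 1}\right)^{2}\right) = 18 \left(\frac{11}{48} + 2 \left(\frac{1}{7} \left(-4\right)\right)^{2}\right) = 18 \left(\frac{11}{48} + 2 \left(- \frac{4}{7}\right)^{2}\right) = 18 \left(\frac{11}{48} + 2 \cdot \frac{16}{49}\right) = 18 \left(\frac{11}{48} + \frac{32}{49}\right) = 18 \cdot \frac{2075}{2352} = \frac{6225}{392}$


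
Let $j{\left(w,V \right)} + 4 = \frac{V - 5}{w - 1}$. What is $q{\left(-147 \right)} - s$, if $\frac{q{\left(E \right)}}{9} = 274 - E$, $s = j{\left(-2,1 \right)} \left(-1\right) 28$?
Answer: $\frac{11143}{3} \approx 3714.3$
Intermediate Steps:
$j{\left(w,V \right)} = -4 + \frac{-5 + V}{-1 + w}$ ($j{\left(w,V \right)} = -4 + \frac{V - 5}{w - 1} = -4 + \frac{-5 + V}{-1 + w}$)
$s = \frac{224}{3}$ ($s = \frac{-1 + 1 - -8}{-1 - 2} \left(-1\right) 28 = \frac{-1 + 1 + 8}{-3} \left(-1\right) 28 = \left(- \frac{1}{3}\right) 8 \left(-1\right) 28 = \left(- \frac{8}{3}\right) \left(-1\right) 28 = \frac{8}{3} \cdot 28 = \frac{224}{3} \approx 74.667$)
$q{\left(E \right)} = 2466 - 9 E$ ($q{\left(E \right)} = 9 \left(274 - E\right) = 2466 - 9 E$)
$q{\left(-147 \right)} - s = \left(2466 - -1323\right) - \frac{224}{3} = \left(2466 + 1323\right) - \frac{224}{3} = 3789 - \frac{224}{3} = \frac{11143}{3}$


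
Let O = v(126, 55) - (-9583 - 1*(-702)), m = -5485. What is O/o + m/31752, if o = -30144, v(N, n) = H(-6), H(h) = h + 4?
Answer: -18636077/39880512 ≈ -0.46730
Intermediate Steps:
H(h) = 4 + h
v(N, n) = -2 (v(N, n) = 4 - 6 = -2)
O = 8879 (O = -2 - (-9583 - 1*(-702)) = -2 - (-9583 + 702) = -2 - 1*(-8881) = -2 + 8881 = 8879)
O/o + m/31752 = 8879/(-30144) - 5485/31752 = 8879*(-1/30144) - 5485*1/31752 = -8879/30144 - 5485/31752 = -18636077/39880512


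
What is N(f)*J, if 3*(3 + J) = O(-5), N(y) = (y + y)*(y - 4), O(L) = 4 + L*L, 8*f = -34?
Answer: 935/2 ≈ 467.50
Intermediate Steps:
f = -17/4 (f = (1/8)*(-34) = -17/4 ≈ -4.2500)
O(L) = 4 + L**2
N(y) = 2*y*(-4 + y) (N(y) = (2*y)*(-4 + y) = 2*y*(-4 + y))
J = 20/3 (J = -3 + (4 + (-5)**2)/3 = -3 + (4 + 25)/3 = -3 + (1/3)*29 = -3 + 29/3 = 20/3 ≈ 6.6667)
N(f)*J = (2*(-17/4)*(-4 - 17/4))*(20/3) = (2*(-17/4)*(-33/4))*(20/3) = (561/8)*(20/3) = 935/2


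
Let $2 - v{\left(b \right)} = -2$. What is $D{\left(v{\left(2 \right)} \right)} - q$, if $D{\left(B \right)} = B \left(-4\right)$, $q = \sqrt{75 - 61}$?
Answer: $-16 - \sqrt{14} \approx -19.742$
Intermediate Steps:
$v{\left(b \right)} = 4$ ($v{\left(b \right)} = 2 - -2 = 2 + 2 = 4$)
$q = \sqrt{14} \approx 3.7417$
$D{\left(B \right)} = - 4 B$
$D{\left(v{\left(2 \right)} \right)} - q = \left(-4\right) 4 - \sqrt{14} = -16 - \sqrt{14}$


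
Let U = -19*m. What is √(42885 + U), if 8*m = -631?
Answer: 13*√4202/4 ≈ 210.67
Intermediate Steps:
m = -631/8 (m = (⅛)*(-631) = -631/8 ≈ -78.875)
U = 11989/8 (U = -19*(-631/8) = 11989/8 ≈ 1498.6)
√(42885 + U) = √(42885 + 11989/8) = √(355069/8) = 13*√4202/4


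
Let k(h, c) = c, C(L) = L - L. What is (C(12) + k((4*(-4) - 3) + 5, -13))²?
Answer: 169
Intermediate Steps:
C(L) = 0
(C(12) + k((4*(-4) - 3) + 5, -13))² = (0 - 13)² = (-13)² = 169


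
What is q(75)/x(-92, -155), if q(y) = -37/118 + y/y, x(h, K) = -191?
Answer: -81/22538 ≈ -0.0035939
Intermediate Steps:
q(y) = 81/118 (q(y) = -37*1/118 + 1 = -37/118 + 1 = 81/118)
q(75)/x(-92, -155) = (81/118)/(-191) = (81/118)*(-1/191) = -81/22538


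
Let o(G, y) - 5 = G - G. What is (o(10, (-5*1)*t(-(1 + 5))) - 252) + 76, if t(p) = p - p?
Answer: -171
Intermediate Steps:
t(p) = 0
o(G, y) = 5 (o(G, y) = 5 + (G - G) = 5 + 0 = 5)
(o(10, (-5*1)*t(-(1 + 5))) - 252) + 76 = (5 - 252) + 76 = -247 + 76 = -171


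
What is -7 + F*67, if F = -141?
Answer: -9454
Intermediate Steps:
-7 + F*67 = -7 - 141*67 = -7 - 9447 = -9454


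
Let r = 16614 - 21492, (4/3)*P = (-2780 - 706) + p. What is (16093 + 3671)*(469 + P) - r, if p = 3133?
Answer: 4041675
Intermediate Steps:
P = -1059/4 (P = 3*((-2780 - 706) + 3133)/4 = 3*(-3486 + 3133)/4 = (¾)*(-353) = -1059/4 ≈ -264.75)
r = -4878
(16093 + 3671)*(469 + P) - r = (16093 + 3671)*(469 - 1059/4) - 1*(-4878) = 19764*(817/4) + 4878 = 4036797 + 4878 = 4041675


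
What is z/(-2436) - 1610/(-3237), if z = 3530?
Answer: -416925/438074 ≈ -0.95172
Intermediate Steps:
z/(-2436) - 1610/(-3237) = 3530/(-2436) - 1610/(-3237) = 3530*(-1/2436) - 1610*(-1/3237) = -1765/1218 + 1610/3237 = -416925/438074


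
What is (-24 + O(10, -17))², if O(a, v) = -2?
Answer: 676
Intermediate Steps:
(-24 + O(10, -17))² = (-24 - 2)² = (-26)² = 676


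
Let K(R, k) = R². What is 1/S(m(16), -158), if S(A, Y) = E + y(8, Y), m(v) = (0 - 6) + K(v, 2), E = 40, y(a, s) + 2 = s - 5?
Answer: -1/125 ≈ -0.0080000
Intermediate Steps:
y(a, s) = -7 + s (y(a, s) = -2 + (s - 5) = -2 + (-5 + s) = -7 + s)
m(v) = -6 + v² (m(v) = (0 - 6) + v² = -6 + v²)
S(A, Y) = 33 + Y (S(A, Y) = 40 + (-7 + Y) = 33 + Y)
1/S(m(16), -158) = 1/(33 - 158) = 1/(-125) = -1/125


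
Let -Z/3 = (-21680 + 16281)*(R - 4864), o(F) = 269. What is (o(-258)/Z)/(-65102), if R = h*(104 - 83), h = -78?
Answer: 269/6856080025188 ≈ 3.9235e-11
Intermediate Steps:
R = -1638 (R = -78*(104 - 83) = -78*21 = -1638)
Z = -105312894 (Z = -3*(-21680 + 16281)*(-1638 - 4864) = -(-16197)*(-6502) = -3*35104298 = -105312894)
(o(-258)/Z)/(-65102) = (269/(-105312894))/(-65102) = (269*(-1/105312894))*(-1/65102) = -269/105312894*(-1/65102) = 269/6856080025188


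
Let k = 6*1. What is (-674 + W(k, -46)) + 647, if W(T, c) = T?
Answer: -21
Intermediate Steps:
k = 6
(-674 + W(k, -46)) + 647 = (-674 + 6) + 647 = -668 + 647 = -21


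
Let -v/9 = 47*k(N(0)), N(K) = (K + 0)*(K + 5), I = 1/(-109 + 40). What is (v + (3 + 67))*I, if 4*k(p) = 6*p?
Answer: -70/69 ≈ -1.0145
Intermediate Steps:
I = -1/69 (I = 1/(-69) = -1/69 ≈ -0.014493)
N(K) = K*(5 + K)
k(p) = 3*p/2 (k(p) = (6*p)/4 = 3*p/2)
v = 0 (v = -423*3*(0*(5 + 0))/2 = -423*3*(0*5)/2 = -423*(3/2)*0 = -423*0 = -9*0 = 0)
(v + (3 + 67))*I = (0 + (3 + 67))*(-1/69) = (0 + 70)*(-1/69) = 70*(-1/69) = -70/69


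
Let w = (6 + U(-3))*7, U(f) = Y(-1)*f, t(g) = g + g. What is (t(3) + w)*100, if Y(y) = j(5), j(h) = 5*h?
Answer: -47700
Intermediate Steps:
Y(y) = 25 (Y(y) = 5*5 = 25)
t(g) = 2*g
U(f) = 25*f
w = -483 (w = (6 + 25*(-3))*7 = (6 - 75)*7 = -69*7 = -483)
(t(3) + w)*100 = (2*3 - 483)*100 = (6 - 483)*100 = -477*100 = -47700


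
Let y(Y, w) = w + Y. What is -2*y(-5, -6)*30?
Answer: 660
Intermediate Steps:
y(Y, w) = Y + w
-2*y(-5, -6)*30 = -2*(-5 - 6)*30 = -2*(-11)*30 = 22*30 = 660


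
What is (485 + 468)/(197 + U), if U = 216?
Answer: 953/413 ≈ 2.3075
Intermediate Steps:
(485 + 468)/(197 + U) = (485 + 468)/(197 + 216) = 953/413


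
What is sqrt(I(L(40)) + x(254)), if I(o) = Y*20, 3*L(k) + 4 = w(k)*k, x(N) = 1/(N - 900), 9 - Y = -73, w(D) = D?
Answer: sqrt(684397594)/646 ≈ 40.497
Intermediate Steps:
Y = 82 (Y = 9 - 1*(-73) = 9 + 73 = 82)
x(N) = 1/(-900 + N)
L(k) = -4/3 + k**2/3 (L(k) = -4/3 + (k*k)/3 = -4/3 + k**2/3)
I(o) = 1640 (I(o) = 82*20 = 1640)
sqrt(I(L(40)) + x(254)) = sqrt(1640 + 1/(-900 + 254)) = sqrt(1640 + 1/(-646)) = sqrt(1640 - 1/646) = sqrt(1059439/646) = sqrt(684397594)/646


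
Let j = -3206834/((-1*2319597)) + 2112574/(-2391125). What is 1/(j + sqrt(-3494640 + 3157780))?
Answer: 3837614861510224746076125/2590713636761116251226594426171 - 30763067408776591346390625*I*sqrt(84215)/5181427273522232502453188852342 ≈ 1.4813e-6 - 0.001723*I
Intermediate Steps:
j = 2767620635572/5546446376625 (j = -3206834/(-2319597) + 2112574*(-1/2391125) = -3206834*(-1/2319597) - 2112574/2391125 = 3206834/2319597 - 2112574/2391125 = 2767620635572/5546446376625 ≈ 0.49899)
1/(j + sqrt(-3494640 + 3157780)) = 1/(2767620635572/5546446376625 + sqrt(-3494640 + 3157780)) = 1/(2767620635572/5546446376625 + sqrt(-336860)) = 1/(2767620635572/5546446376625 + 2*I*sqrt(84215))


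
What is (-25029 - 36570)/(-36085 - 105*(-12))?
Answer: 61599/34825 ≈ 1.7688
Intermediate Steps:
(-25029 - 36570)/(-36085 - 105*(-12)) = -61599/(-36085 + 1260) = -61599/(-34825) = -61599*(-1/34825) = 61599/34825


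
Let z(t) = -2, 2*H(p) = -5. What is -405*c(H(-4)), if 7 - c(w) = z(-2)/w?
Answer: -2511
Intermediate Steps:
H(p) = -5/2 (H(p) = (½)*(-5) = -5/2)
c(w) = 7 + 2/w (c(w) = 7 - (-2)/w = 7 + 2/w)
-405*c(H(-4)) = -405*(7 + 2/(-5/2)) = -405*(7 + 2*(-⅖)) = -405*(7 - ⅘) = -405*31/5 = -2511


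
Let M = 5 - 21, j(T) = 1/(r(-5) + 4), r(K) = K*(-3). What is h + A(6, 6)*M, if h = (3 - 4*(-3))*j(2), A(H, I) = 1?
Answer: -289/19 ≈ -15.211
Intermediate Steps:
r(K) = -3*K
j(T) = 1/19 (j(T) = 1/(-3*(-5) + 4) = 1/(15 + 4) = 1/19)
M = -16
h = 15/19 (h = (3 - 4*(-3))*(1/19) = (3 + 12)*(1/19) = 15*(1/19) = 15/19 ≈ 0.78947)
h + A(6, 6)*M = 15/19 + 1*(-16) = 15/19 - 16 = -289/19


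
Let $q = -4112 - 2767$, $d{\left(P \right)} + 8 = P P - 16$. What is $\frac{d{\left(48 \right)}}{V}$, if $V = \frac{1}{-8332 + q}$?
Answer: $-34681080$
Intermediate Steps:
$d{\left(P \right)} = -24 + P^{2}$ ($d{\left(P \right)} = -8 + \left(P P - 16\right) = -8 + \left(P^{2} - 16\right) = -8 + \left(-16 + P^{2}\right) = -24 + P^{2}$)
$q = -6879$ ($q = -4112 - 2767 = -6879$)
$V = - \frac{1}{15211}$ ($V = \frac{1}{-8332 - 6879} = \frac{1}{-15211} = - \frac{1}{15211} \approx -6.5742 \cdot 10^{-5}$)
$\frac{d{\left(48 \right)}}{V} = \frac{-24 + 48^{2}}{- \frac{1}{15211}} = \left(-24 + 2304\right) \left(-15211\right) = 2280 \left(-15211\right) = -34681080$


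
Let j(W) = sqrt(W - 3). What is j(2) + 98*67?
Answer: 6566 + I ≈ 6566.0 + 1.0*I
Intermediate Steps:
j(W) = sqrt(-3 + W)
j(2) + 98*67 = sqrt(-3 + 2) + 98*67 = sqrt(-1) + 6566 = I + 6566 = 6566 + I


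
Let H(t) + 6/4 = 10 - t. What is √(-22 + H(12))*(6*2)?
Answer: 6*I*√102 ≈ 60.597*I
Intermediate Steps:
H(t) = 17/2 - t (H(t) = -3/2 + (10 - t) = 17/2 - t)
√(-22 + H(12))*(6*2) = √(-22 + (17/2 - 1*12))*(6*2) = √(-22 + (17/2 - 12))*12 = √(-22 - 7/2)*12 = √(-51/2)*12 = (I*√102/2)*12 = 6*I*√102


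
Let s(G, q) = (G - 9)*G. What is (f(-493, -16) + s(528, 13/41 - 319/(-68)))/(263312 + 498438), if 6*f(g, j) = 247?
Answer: 1644439/4570500 ≈ 0.35979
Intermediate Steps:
f(g, j) = 247/6 (f(g, j) = (⅙)*247 = 247/6)
s(G, q) = G*(-9 + G) (s(G, q) = (-9 + G)*G = G*(-9 + G))
(f(-493, -16) + s(528, 13/41 - 319/(-68)))/(263312 + 498438) = (247/6 + 528*(-9 + 528))/(263312 + 498438) = (247/6 + 528*519)/761750 = (247/6 + 274032)*(1/761750) = (1644439/6)*(1/761750) = 1644439/4570500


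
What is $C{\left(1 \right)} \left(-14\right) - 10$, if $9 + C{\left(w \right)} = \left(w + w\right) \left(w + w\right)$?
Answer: $60$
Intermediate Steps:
$C{\left(w \right)} = -9 + 4 w^{2}$ ($C{\left(w \right)} = -9 + \left(w + w\right) \left(w + w\right) = -9 + 2 w 2 w = -9 + 4 w^{2}$)
$C{\left(1 \right)} \left(-14\right) - 10 = \left(-9 + 4 \cdot 1^{2}\right) \left(-14\right) - 10 = \left(-9 + 4 \cdot 1\right) \left(-14\right) - 10 = \left(-9 + 4\right) \left(-14\right) - 10 = \left(-5\right) \left(-14\right) - 10 = 70 - 10 = 60$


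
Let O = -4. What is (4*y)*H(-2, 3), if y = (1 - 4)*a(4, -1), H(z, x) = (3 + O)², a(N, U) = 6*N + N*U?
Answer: -240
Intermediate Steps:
H(z, x) = 1 (H(z, x) = (3 - 4)² = (-1)² = 1)
y = -60 (y = (1 - 4)*(4*(6 - 1)) = -12*5 = -3*20 = -60)
(4*y)*H(-2, 3) = (4*(-60))*1 = -240*1 = -240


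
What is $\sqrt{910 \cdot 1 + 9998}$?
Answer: $6 \sqrt{303} \approx 104.44$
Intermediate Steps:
$\sqrt{910 \cdot 1 + 9998} = \sqrt{910 + 9998} = \sqrt{10908} = 6 \sqrt{303}$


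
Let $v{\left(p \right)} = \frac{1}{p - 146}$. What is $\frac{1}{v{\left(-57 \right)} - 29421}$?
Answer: $- \frac{203}{5972464} \approx -3.3989 \cdot 10^{-5}$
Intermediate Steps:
$v{\left(p \right)} = \frac{1}{-146 + p}$
$\frac{1}{v{\left(-57 \right)} - 29421} = \frac{1}{\frac{1}{-146 - 57} - 29421} = \frac{1}{\frac{1}{-203} - 29421} = \frac{1}{- \frac{1}{203} - 29421} = \frac{1}{- \frac{5972464}{203}} = - \frac{203}{5972464}$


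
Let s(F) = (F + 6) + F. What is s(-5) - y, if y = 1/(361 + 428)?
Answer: -3157/789 ≈ -4.0013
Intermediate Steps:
s(F) = 6 + 2*F (s(F) = (6 + F) + F = 6 + 2*F)
y = 1/789 ≈ 0.0012674
s(-5) - y = (6 + 2*(-5)) - 1*1/789 = (6 - 10) - 1/789 = -4 - 1/789 = -3157/789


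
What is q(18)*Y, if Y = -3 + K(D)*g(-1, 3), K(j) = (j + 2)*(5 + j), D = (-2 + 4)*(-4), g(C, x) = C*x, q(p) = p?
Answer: -1026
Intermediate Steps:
D = -8 (D = 2*(-4) = -8)
K(j) = (2 + j)*(5 + j)
Y = -57 (Y = -3 + (10 + (-8)**2 + 7*(-8))*(-1*3) = -3 + (10 + 64 - 56)*(-3) = -3 + 18*(-3) = -3 - 54 = -57)
q(18)*Y = 18*(-57) = -1026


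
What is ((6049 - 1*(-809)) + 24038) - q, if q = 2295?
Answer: 28601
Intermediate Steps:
((6049 - 1*(-809)) + 24038) - q = ((6049 - 1*(-809)) + 24038) - 1*2295 = ((6049 + 809) + 24038) - 2295 = (6858 + 24038) - 2295 = 30896 - 2295 = 28601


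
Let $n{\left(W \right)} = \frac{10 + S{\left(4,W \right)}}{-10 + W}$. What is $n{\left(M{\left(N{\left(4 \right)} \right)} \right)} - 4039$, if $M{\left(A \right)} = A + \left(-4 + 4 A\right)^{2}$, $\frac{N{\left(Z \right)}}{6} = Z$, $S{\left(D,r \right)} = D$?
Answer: $- \frac{17121314}{4239} \approx -4039.0$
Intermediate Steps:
$N{\left(Z \right)} = 6 Z$
$n{\left(W \right)} = \frac{14}{-10 + W}$ ($n{\left(W \right)} = \frac{10 + 4}{-10 + W} = \frac{14}{-10 + W}$)
$n{\left(M{\left(N{\left(4 \right)} \right)} \right)} - 4039 = \frac{14}{-10 + \left(6 \cdot 4 + 16 \left(-1 + 6 \cdot 4\right)^{2}\right)} - 4039 = \frac{14}{-10 + \left(24 + 16 \left(-1 + 24\right)^{2}\right)} - 4039 = \frac{14}{-10 + \left(24 + 16 \cdot 23^{2}\right)} - 4039 = \frac{14}{-10 + \left(24 + 16 \cdot 529\right)} - 4039 = \frac{14}{-10 + \left(24 + 8464\right)} - 4039 = \frac{14}{-10 + 8488} - 4039 = \frac{14}{8478} - 4039 = 14 \cdot \frac{1}{8478} - 4039 = \frac{7}{4239} - 4039 = - \frac{17121314}{4239}$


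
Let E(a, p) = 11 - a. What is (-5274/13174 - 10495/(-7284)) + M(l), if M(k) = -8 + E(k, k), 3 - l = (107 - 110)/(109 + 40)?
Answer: 7294536769/7148976492 ≈ 1.0204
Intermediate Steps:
l = 450/149 (l = 3 - (107 - 110)/(109 + 40) = 3 - (-3)/149 = 3 - 1*(-3/149) = 3 + 3/149 = 450/149 ≈ 3.0201)
M(k) = 3 - k (M(k) = -8 + (11 - k) = 3 - k)
(-5274/13174 - 10495/(-7284)) + M(l) = (-5274/13174 - 10495/(-7284)) + (3 - 1*450/149) = (-5274*1/13174 - 10495*(-1/7284)) + (3 - 450/149) = (-2637/6587 + 10495/7284) - 3/149 = 49922657/47979708 - 3/149 = 7294536769/7148976492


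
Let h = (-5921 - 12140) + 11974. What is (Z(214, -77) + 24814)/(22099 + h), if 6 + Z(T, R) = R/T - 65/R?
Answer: 408794205/263845736 ≈ 1.5494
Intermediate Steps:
Z(T, R) = -6 - 65/R + R/T (Z(T, R) = -6 + (R/T - 65/R) = -6 + (-65/R + R/T) = -6 - 65/R + R/T)
h = -6087 (h = -18061 + 11974 = -6087)
(Z(214, -77) + 24814)/(22099 + h) = ((-6 - 65/(-77) - 77/214) + 24814)/(22099 - 6087) = ((-6 - 65*(-1/77) - 77*1/214) + 24814)/16012 = ((-6 + 65/77 - 77/214) + 24814)*(1/16012) = (-90887/16478 + 24814)*(1/16012) = (408794205/16478)*(1/16012) = 408794205/263845736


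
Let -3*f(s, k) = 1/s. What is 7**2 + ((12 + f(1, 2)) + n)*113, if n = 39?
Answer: 17323/3 ≈ 5774.3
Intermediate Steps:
f(s, k) = -1/(3*s)
7**2 + ((12 + f(1, 2)) + n)*113 = 7**2 + ((12 - 1/3/1) + 39)*113 = 49 + ((12 - 1/3*1) + 39)*113 = 49 + ((12 - 1/3) + 39)*113 = 49 + (35/3 + 39)*113 = 49 + (152/3)*113 = 49 + 17176/3 = 17323/3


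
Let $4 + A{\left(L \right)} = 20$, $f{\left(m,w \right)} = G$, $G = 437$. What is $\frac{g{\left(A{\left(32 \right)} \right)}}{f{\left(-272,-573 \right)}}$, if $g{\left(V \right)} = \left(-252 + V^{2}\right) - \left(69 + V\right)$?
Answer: $- \frac{81}{437} \approx -0.18535$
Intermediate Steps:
$f{\left(m,w \right)} = 437$
$A{\left(L \right)} = 16$ ($A{\left(L \right)} = -4 + 20 = 16$)
$g{\left(V \right)} = -321 + V^{2} - V$
$\frac{g{\left(A{\left(32 \right)} \right)}}{f{\left(-272,-573 \right)}} = \frac{-321 + 16^{2} - 16}{437} = \left(-321 + 256 - 16\right) \frac{1}{437} = \left(-81\right) \frac{1}{437} = - \frac{81}{437}$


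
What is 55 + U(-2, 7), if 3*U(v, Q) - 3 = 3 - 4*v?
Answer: 179/3 ≈ 59.667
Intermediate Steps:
U(v, Q) = 2 - 4*v/3 (U(v, Q) = 1 + (3 - 4*v)/3 = 1 + (1 - 4*v/3) = 2 - 4*v/3)
55 + U(-2, 7) = 55 + (2 - 4/3*(-2)) = 55 + (2 + 8/3) = 55 + 14/3 = 179/3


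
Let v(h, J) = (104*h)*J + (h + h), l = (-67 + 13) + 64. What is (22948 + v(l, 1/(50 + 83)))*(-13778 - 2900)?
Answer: -50964365552/133 ≈ -3.8319e+8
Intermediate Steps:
l = 10 (l = -54 + 64 = 10)
v(h, J) = 2*h + 104*J*h (v(h, J) = 104*J*h + 2*h = 2*h + 104*J*h)
(22948 + v(l, 1/(50 + 83)))*(-13778 - 2900) = (22948 + 2*10*(1 + 52/(50 + 83)))*(-13778 - 2900) = (22948 + 2*10*(1 + 52/133))*(-16678) = (22948 + 2*10*(185/133))*(-16678) = (22948 + 3700/133)*(-16678) = (3055784/133)*(-16678) = -50964365552/133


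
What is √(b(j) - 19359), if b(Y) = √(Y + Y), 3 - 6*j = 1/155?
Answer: √(-4185899775 + 1860*√13485)/465 ≈ 139.13*I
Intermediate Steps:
j = 232/465 (j = ½ - ⅙/155 = ½ - ⅙*1/155 = ½ - 1/930 = 232/465 ≈ 0.49892)
b(Y) = √2*√Y (b(Y) = √(2*Y) = √2*√Y)
√(b(j) - 19359) = √(√2*√(232/465) - 19359) = √(√2*(2*√26970/465) - 19359) = √(4*√13485/465 - 19359) = √(-19359 + 4*√13485/465)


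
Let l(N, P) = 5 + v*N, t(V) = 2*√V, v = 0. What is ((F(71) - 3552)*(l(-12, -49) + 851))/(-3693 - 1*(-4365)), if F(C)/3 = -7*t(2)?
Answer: -31672/7 - 107*√2/2 ≈ -4600.2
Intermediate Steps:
l(N, P) = 5 (l(N, P) = 5 + 0*N = 5 + 0 = 5)
F(C) = -42*√2 (F(C) = 3*(-14*√2) = -42*√2)
((F(71) - 3552)*(l(-12, -49) + 851))/(-3693 - 1*(-4365)) = ((-42*√2 - 3552)*(5 + 851))/(-3693 - 1*(-4365)) = ((-3552 - 42*√2)*856)/(-3693 + 4365) = (-3040512 - 35952*√2)/672 = (-3040512 - 35952*√2)*(1/672) = -31672/7 - 107*√2/2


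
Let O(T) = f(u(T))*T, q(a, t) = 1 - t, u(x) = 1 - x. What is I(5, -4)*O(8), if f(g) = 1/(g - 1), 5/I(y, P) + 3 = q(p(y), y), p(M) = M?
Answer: 5/7 ≈ 0.71429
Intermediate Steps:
I(y, P) = 5/(-2 - y) (I(y, P) = 5/(-3 + (1 - y)) = 5/(-2 - y))
f(g) = 1/(-1 + g)
O(T) = -1 (O(T) = T/(-1 + (1 - T)) = T/((-T)) = (-1/T)*T = -1)
I(5, -4)*O(8) = -5/(2 + 5)*(-1) = -5/7*(-1) = 5/7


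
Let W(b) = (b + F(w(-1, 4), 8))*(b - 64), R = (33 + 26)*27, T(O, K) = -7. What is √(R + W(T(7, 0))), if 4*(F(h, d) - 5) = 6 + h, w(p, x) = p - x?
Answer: √6869/2 ≈ 41.440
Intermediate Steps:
R = 1593 (R = 59*27 = 1593)
F(h, d) = 13/2 + h/4 (F(h, d) = 5 + (6 + h)/4 = 5 + (3/2 + h/4) = 13/2 + h/4)
W(b) = (-64 + b)*(21/4 + b) (W(b) = (b + (13/2 + (-1 - 1*4)/4))*(b - 64) = (b + (13/2 + (-1 - 4)/4))*(-64 + b) = (b + (13/2 + (¼)*(-5)))*(-64 + b) = (b + (13/2 - 5/4))*(-64 + b) = (b + 21/4)*(-64 + b) = (21/4 + b)*(-64 + b) = (-64 + b)*(21/4 + b))
√(R + W(T(7, 0))) = √(1593 + (-336 + (-7)² - 235/4*(-7))) = √(1593 + (-336 + 49 + 1645/4)) = √(1593 + 497/4) = √(6869/4) = √6869/2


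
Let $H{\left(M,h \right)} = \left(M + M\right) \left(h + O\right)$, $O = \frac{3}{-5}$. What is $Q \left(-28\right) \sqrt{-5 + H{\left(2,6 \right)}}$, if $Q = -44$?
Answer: $\frac{1232 \sqrt{415}}{5} \approx 5019.5$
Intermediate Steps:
$O = - \frac{3}{5}$ ($O = 3 \left(- \frac{1}{5}\right) = - \frac{3}{5} \approx -0.6$)
$H{\left(M,h \right)} = 2 M \left(- \frac{3}{5} + h\right)$ ($H{\left(M,h \right)} = \left(M + M\right) \left(h - \frac{3}{5}\right) = 2 M \left(- \frac{3}{5} + h\right)$)
$Q \left(-28\right) \sqrt{-5 + H{\left(2,6 \right)}} = \left(-44\right) \left(-28\right) \sqrt{-5 + \frac{2}{5} \cdot 2 \left(-3 + 5 \cdot 6\right)} = 1232 \sqrt{-5 + \frac{2}{5} \cdot 2 \left(-3 + 30\right)} = 1232 \sqrt{-5 + \frac{2}{5} \cdot 2 \cdot 27} = 1232 \sqrt{-5 + \frac{108}{5}} = 1232 \sqrt{\frac{83}{5}} = 1232 \frac{\sqrt{415}}{5} = \frac{1232 \sqrt{415}}{5}$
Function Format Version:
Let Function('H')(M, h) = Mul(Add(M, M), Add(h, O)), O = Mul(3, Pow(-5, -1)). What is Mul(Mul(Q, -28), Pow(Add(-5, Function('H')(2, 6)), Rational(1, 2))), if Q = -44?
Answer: Mul(Rational(1232, 5), Pow(415, Rational(1, 2))) ≈ 5019.5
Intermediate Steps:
O = Rational(-3, 5) (O = Mul(3, Rational(-1, 5)) = Rational(-3, 5) ≈ -0.60000)
Function('H')(M, h) = Mul(2, M, Add(Rational(-3, 5), h)) (Function('H')(M, h) = Mul(Add(M, M), Add(h, Rational(-3, 5))) = Mul(Mul(2, M), Add(Rational(-3, 5), h)) = Mul(2, M, Add(Rational(-3, 5), h)))
Mul(Mul(Q, -28), Pow(Add(-5, Function('H')(2, 6)), Rational(1, 2))) = Mul(Mul(-44, -28), Pow(Add(-5, Mul(Rational(2, 5), 2, Add(-3, Mul(5, 6)))), Rational(1, 2))) = Mul(1232, Pow(Add(-5, Mul(Rational(2, 5), 2, Add(-3, 30))), Rational(1, 2))) = Mul(1232, Pow(Add(-5, Mul(Rational(2, 5), 2, 27)), Rational(1, 2))) = Mul(1232, Pow(Add(-5, Rational(108, 5)), Rational(1, 2))) = Mul(1232, Pow(Rational(83, 5), Rational(1, 2))) = Mul(1232, Mul(Rational(1, 5), Pow(415, Rational(1, 2)))) = Mul(Rational(1232, 5), Pow(415, Rational(1, 2)))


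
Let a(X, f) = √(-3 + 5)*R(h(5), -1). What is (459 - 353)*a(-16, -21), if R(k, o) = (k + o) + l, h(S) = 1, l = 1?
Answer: 106*√2 ≈ 149.91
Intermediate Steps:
R(k, o) = 1 + k + o (R(k, o) = (k + o) + 1 = 1 + k + o)
a(X, f) = √2 (a(X, f) = √(-3 + 5)*(1 + 1 - 1) = √2*1 = √2)
(459 - 353)*a(-16, -21) = (459 - 353)*√2 = 106*√2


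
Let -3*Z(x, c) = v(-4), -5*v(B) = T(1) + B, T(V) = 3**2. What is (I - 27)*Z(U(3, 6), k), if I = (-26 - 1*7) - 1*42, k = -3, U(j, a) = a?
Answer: -34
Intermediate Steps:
T(V) = 9
v(B) = -9/5 - B/5 (v(B) = -(9 + B)/5 = -9/5 - B/5)
Z(x, c) = 1/3 (Z(x, c) = -(-9/5 - 1/5*(-4))/3 = -(-9/5 + 4/5)/3 = -1/3*(-1) = 1/3)
I = -75 (I = (-26 - 7) - 42 = -33 - 42 = -75)
(I - 27)*Z(U(3, 6), k) = (-75 - 27)*(1/3) = -102*1/3 = -34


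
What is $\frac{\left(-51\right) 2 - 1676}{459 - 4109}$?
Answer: $\frac{889}{1825} \approx 0.48712$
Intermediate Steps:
$\frac{\left(-51\right) 2 - 1676}{459 - 4109} = \frac{-102 - 1676}{-3650} = \left(-1778\right) \left(- \frac{1}{3650}\right) = \frac{889}{1825}$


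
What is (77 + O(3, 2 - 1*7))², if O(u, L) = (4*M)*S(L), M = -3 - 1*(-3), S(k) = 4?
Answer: 5929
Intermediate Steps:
M = 0 (M = -3 + 3 = 0)
O(u, L) = 0 (O(u, L) = (4*0)*4 = 0*4 = 0)
(77 + O(3, 2 - 1*7))² = (77 + 0)² = 77² = 5929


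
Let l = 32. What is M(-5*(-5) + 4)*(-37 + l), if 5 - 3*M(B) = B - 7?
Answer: 85/3 ≈ 28.333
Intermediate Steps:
M(B) = 4 - B/3 (M(B) = 5/3 - (B - 7)/3 = 5/3 - (-7 + B)/3 = 5/3 + (7/3 - B/3) = 4 - B/3)
M(-5*(-5) + 4)*(-37 + l) = (4 - (-5*(-5) + 4)/3)*(-37 + 32) = (4 - (25 + 4)/3)*(-5) = (4 - ⅓*29)*(-5) = (4 - 29/3)*(-5) = -17/3*(-5) = 85/3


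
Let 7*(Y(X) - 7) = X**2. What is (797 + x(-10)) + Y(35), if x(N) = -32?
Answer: 947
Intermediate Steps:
Y(X) = 7 + X**2/7
(797 + x(-10)) + Y(35) = (797 - 32) + (7 + (1/7)*35**2) = 765 + (7 + (1/7)*1225) = 765 + (7 + 175) = 765 + 182 = 947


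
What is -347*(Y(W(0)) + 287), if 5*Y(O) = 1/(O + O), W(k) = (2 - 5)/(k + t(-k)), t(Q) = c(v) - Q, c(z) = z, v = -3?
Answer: -996237/10 ≈ -99624.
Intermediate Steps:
t(Q) = -3 - Q
W(k) = -3/(-3 + 2*k) (W(k) = (2 - 5)/(k + (-3 - (-1)*k)) = -3/(k + (-3 + k)) = -3/(-3 + 2*k))
Y(O) = 1/(10*O) (Y(O) = 1/(5*(O + O)) = 1/(5*((2*O))) = (1/(2*O))/5 = 1/(10*O))
-347*(Y(W(0)) + 287) = -347*(1/(10*((-3/(-3 + 2*0)))) + 287) = -347*(1/(10*((-3/(-3 + 0)))) + 287) = -347*(1/(10*((-3/(-3)))) + 287) = -347*(1/(10*((-3*(-⅓)))) + 287) = -347*((⅒)/1 + 287) = -347*((⅒)*1 + 287) = -347*(⅒ + 287) = -347*2871/10 = -996237/10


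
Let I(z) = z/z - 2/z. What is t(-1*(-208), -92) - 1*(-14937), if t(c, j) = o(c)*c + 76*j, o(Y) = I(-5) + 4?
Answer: 45341/5 ≈ 9068.2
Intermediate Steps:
I(z) = 1 - 2/z
o(Y) = 27/5 (o(Y) = (-2 - 5)/(-5) + 4 = -⅕*(-7) + 4 = 7/5 + 4 = 27/5)
t(c, j) = 76*j + 27*c/5 (t(c, j) = 27*c/5 + 76*j = 76*j + 27*c/5)
t(-1*(-208), -92) - 1*(-14937) = (76*(-92) + 27*(-1*(-208))/5) - 1*(-14937) = (-6992 + (27/5)*208) + 14937 = (-6992 + 5616/5) + 14937 = -29344/5 + 14937 = 45341/5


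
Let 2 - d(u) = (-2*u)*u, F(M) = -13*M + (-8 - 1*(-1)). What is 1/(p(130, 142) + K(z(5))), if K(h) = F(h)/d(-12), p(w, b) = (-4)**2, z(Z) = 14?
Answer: 290/4451 ≈ 0.065154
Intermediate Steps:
F(M) = -7 - 13*M (F(M) = -13*M + (-8 + 1) = -13*M - 7 = -7 - 13*M)
d(u) = 2 + 2*u**2 (d(u) = 2 - (-2*u)*u = 2 - (-2)*u**2 = 2 + 2*u**2)
p(w, b) = 16
K(h) = -7/290 - 13*h/290 (K(h) = (-7 - 13*h)/(2 + 2*(-12)**2) = (-7 - 13*h)/(2 + 2*144) = (-7 - 13*h)/(2 + 288) = (-7 - 13*h)/290 = (-7 - 13*h)*(1/290) = -7/290 - 13*h/290)
1/(p(130, 142) + K(z(5))) = 1/(16 + (-7/290 - 13/290*14)) = 1/(16 + (-7/290 - 91/145)) = 1/(16 - 189/290) = 1/(4451/290) = 290/4451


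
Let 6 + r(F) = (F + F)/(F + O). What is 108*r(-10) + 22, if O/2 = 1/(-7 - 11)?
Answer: -37526/91 ≈ -412.37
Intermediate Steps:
O = -⅑ (O = 2/(-7 - 11) = 2/(-18) = 2*(-1/18) = -⅑ ≈ -0.11111)
r(F) = -6 + 2*F/(-⅑ + F) (r(F) = -6 + (F + F)/(F - ⅑) = -6 + (2*F)/(-⅑ + F) = -6 + 2*F/(-⅑ + F))
108*r(-10) + 22 = 108*(6*(1 - 6*(-10))/(-1 + 9*(-10))) + 22 = 108*(6*(1 + 60)/(-1 - 90)) + 22 = 108*(6*61/(-91)) + 22 = 108*(6*(-1/91)*61) + 22 = 108*(-366/91) + 22 = -39528/91 + 22 = -37526/91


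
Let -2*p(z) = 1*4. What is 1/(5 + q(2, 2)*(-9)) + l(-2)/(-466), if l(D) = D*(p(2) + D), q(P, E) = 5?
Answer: -393/9320 ≈ -0.042167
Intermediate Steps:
p(z) = -2 (p(z) = -4/2 = -½*4 = -2)
l(D) = D*(-2 + D)
1/(5 + q(2, 2)*(-9)) + l(-2)/(-466) = 1/(5 + 5*(-9)) + (-2*(-2 - 2))/(-466) = 1/(5 - 45) - (-1)*(-4)/233 = 1/(-40) - 1/466*8 = -1/40 - 4/233 = -393/9320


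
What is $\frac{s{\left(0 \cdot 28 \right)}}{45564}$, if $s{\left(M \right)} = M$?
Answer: $0$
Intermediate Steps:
$\frac{s{\left(0 \cdot 28 \right)}}{45564} = \frac{0 \cdot 28}{45564} = 0 \cdot \frac{1}{45564} = 0$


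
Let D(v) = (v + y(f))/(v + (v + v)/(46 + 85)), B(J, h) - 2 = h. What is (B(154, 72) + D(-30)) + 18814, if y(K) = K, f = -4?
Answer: 37683787/1995 ≈ 18889.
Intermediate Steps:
B(J, h) = 2 + h
D(v) = 131*(-4 + v)/(133*v) (D(v) = (v - 4)/(v + (v + v)/(46 + 85)) = (-4 + v)/(v + (2*v)/131) = (-4 + v)/(v + (2*v)*(1/131)) = (-4 + v)/(v + 2*v/131) = (-4 + v)/((133*v/131)) = (-4 + v)*(131/(133*v)) = 131*(-4 + v)/(133*v))
(B(154, 72) + D(-30)) + 18814 = ((2 + 72) + (131/133)*(-4 - 30)/(-30)) + 18814 = (74 + (131/133)*(-1/30)*(-34)) + 18814 = (74 + 2227/1995) + 18814 = 149857/1995 + 18814 = 37683787/1995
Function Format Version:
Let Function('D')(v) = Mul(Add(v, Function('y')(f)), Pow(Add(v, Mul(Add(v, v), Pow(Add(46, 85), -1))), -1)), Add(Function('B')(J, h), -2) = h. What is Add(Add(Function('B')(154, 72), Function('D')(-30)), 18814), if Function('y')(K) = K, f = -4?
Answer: Rational(37683787, 1995) ≈ 18889.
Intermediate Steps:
Function('B')(J, h) = Add(2, h)
Function('D')(v) = Mul(Rational(131, 133), Pow(v, -1), Add(-4, v)) (Function('D')(v) = Mul(Add(v, -4), Pow(Add(v, Mul(Add(v, v), Pow(Add(46, 85), -1))), -1)) = Mul(Add(-4, v), Pow(Add(v, Mul(Mul(2, v), Pow(131, -1))), -1)) = Mul(Add(-4, v), Pow(Add(v, Mul(Mul(2, v), Rational(1, 131))), -1)) = Mul(Add(-4, v), Pow(Add(v, Mul(Rational(2, 131), v)), -1)) = Mul(Add(-4, v), Pow(Mul(Rational(133, 131), v), -1)) = Mul(Add(-4, v), Mul(Rational(131, 133), Pow(v, -1))) = Mul(Rational(131, 133), Pow(v, -1), Add(-4, v)))
Add(Add(Function('B')(154, 72), Function('D')(-30)), 18814) = Add(Add(Add(2, 72), Mul(Rational(131, 133), Pow(-30, -1), Add(-4, -30))), 18814) = Add(Add(74, Mul(Rational(131, 133), Rational(-1, 30), -34)), 18814) = Add(Add(74, Rational(2227, 1995)), 18814) = Add(Rational(149857, 1995), 18814) = Rational(37683787, 1995)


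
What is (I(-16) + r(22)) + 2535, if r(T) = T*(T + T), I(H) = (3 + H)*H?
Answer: 3711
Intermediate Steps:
I(H) = H*(3 + H)
r(T) = 2*T**2 (r(T) = T*(2*T) = 2*T**2)
(I(-16) + r(22)) + 2535 = (-16*(3 - 16) + 2*22**2) + 2535 = (-16*(-13) + 2*484) + 2535 = (208 + 968) + 2535 = 1176 + 2535 = 3711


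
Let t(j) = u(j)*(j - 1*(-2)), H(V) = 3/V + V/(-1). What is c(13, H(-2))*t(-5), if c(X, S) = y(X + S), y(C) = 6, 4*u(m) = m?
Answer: 45/2 ≈ 22.500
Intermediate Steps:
u(m) = m/4
H(V) = -V + 3/V (H(V) = 3/V + V*(-1) = 3/V - V = -V + 3/V)
c(X, S) = 6
t(j) = j*(2 + j)/4 (t(j) = (j/4)*(j - 1*(-2)) = (j/4)*(j + 2) = (j/4)*(2 + j) = j*(2 + j)/4)
c(13, H(-2))*t(-5) = 6*((¼)*(-5)*(2 - 5)) = 6*((¼)*(-5)*(-3)) = 6*(15/4) = 45/2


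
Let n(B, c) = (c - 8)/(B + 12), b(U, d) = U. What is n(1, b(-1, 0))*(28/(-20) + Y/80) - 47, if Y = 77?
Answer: -9713/208 ≈ -46.697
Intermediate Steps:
n(B, c) = (-8 + c)/(12 + B)
n(1, b(-1, 0))*(28/(-20) + Y/80) - 47 = ((-8 - 1)/(12 + 1))*(28/(-20) + 77/80) - 47 = (-9/13)*(28*(-1/20) + 77*(1/80)) - 47 = ((1/13)*(-9))*(-7/5 + 77/80) - 47 = -9/13*(-7/16) - 47 = 63/208 - 47 = -9713/208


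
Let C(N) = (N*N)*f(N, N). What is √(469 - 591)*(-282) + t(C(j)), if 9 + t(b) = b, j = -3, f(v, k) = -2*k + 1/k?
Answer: 42 - 282*I*√122 ≈ 42.0 - 3114.8*I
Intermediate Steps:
f(v, k) = 1/k - 2*k
C(N) = N²*(1/N - 2*N) (C(N) = (N*N)*(1/N - 2*N) = N²*(1/N - 2*N))
t(b) = -9 + b
√(469 - 591)*(-282) + t(C(j)) = √(469 - 591)*(-282) + (-9 + (-3 - 2*(-3)³)) = √(-122)*(-282) + (-9 + (-3 - 2*(-27))) = (I*√122)*(-282) + (-9 + (-3 + 54)) = -282*I*√122 + (-9 + 51) = -282*I*√122 + 42 = 42 - 282*I*√122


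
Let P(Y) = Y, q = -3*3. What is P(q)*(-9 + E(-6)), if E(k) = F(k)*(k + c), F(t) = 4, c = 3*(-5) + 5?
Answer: 657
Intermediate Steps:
c = -10 (c = -15 + 5 = -10)
q = -9
E(k) = -40 + 4*k (E(k) = 4*(k - 10) = 4*(-10 + k) = -40 + 4*k)
P(q)*(-9 + E(-6)) = -9*(-9 + (-40 + 4*(-6))) = -9*(-9 + (-40 - 24)) = -9*(-9 - 64) = -9*(-73) = 657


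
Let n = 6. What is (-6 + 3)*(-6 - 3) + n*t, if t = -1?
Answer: 21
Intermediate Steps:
(-6 + 3)*(-6 - 3) + n*t = (-6 + 3)*(-6 - 3) + 6*(-1) = -3*(-9) - 6 = 27 - 6 = 21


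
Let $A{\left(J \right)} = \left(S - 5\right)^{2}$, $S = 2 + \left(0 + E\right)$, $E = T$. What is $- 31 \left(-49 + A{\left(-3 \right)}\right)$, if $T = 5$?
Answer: $1395$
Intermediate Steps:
$E = 5$
$S = 7$ ($S = 2 + \left(0 + 5\right) = 2 + 5 = 7$)
$A{\left(J \right)} = 4$ ($A{\left(J \right)} = \left(7 - 5\right)^{2} = 2^{2} = 4$)
$- 31 \left(-49 + A{\left(-3 \right)}\right) = - 31 \left(-49 + 4\right) = \left(-31\right) \left(-45\right) = 1395$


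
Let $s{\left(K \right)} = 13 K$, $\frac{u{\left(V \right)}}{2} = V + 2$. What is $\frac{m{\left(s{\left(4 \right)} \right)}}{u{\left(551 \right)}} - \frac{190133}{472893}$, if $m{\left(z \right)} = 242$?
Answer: $- \frac{47923496}{261509829} \approx -0.18326$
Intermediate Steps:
$u{\left(V \right)} = 4 + 2 V$ ($u{\left(V \right)} = 2 \left(V + 2\right) = 2 \left(2 + V\right) = 4 + 2 V$)
$\frac{m{\left(s{\left(4 \right)} \right)}}{u{\left(551 \right)}} - \frac{190133}{472893} = \frac{242}{4 + 2 \cdot 551} - \frac{190133}{472893} = \frac{242}{4 + 1102} - \frac{190133}{472893} = \frac{242}{1106} - \frac{190133}{472893} = 242 \cdot \frac{1}{1106} - \frac{190133}{472893} = \frac{121}{553} - \frac{190133}{472893} = - \frac{47923496}{261509829}$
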